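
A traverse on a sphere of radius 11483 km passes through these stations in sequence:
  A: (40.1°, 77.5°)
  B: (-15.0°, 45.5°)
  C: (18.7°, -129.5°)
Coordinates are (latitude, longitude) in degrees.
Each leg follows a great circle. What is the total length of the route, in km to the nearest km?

47413 km

Leg A→B: central angle 1.0929 rad, distance 12550.3 km.
Leg B→C: central angle 3.0360 rad, distance 34862.8 km.
Total: 12550.3 + 34862.8 ≈ 47413 km.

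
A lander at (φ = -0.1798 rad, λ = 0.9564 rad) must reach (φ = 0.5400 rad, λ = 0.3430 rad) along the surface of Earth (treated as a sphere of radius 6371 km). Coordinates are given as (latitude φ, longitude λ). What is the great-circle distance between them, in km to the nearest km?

Let φ₁ = -0.1798 rad, φ₂ = 0.5400 rad, and Δλ = -0.6134 rad.
cos c = sin φ₁ sin φ₂ + cos φ₁ cos φ₂ cos Δλ = (-0.1788)(0.5141) + (0.9839)(0.8577)(0.8177) = 0.59809,
so c = arccos(0.59809) = 0.92968 rad.
Distance = R·c = 6371 × 0.9297 ≈ 5923 km.

5923 km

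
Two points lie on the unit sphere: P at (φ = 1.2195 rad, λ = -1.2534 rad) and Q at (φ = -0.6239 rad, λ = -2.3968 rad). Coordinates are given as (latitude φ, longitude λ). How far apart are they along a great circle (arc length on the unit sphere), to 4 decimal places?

2.0183

With latitudes φ₁ = 69.872°, φ₂ = -35.747° and longitude difference Δλ = -65.512°:
Haversine: a = sin²(Δφ/2) + cos φ₁ cos φ₂ sin²(Δλ/2) = 0.6346 + (0.3441)(0.8116)(0.2927) = 0.71638.
Central angle c = 2·arcsin(√a) = 2.01835 rad.
On the unit sphere the arc length equals the central angle: 2.0183.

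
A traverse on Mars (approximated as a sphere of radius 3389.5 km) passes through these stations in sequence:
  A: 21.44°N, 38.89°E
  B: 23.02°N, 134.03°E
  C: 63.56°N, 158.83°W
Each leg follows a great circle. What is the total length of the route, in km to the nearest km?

8612 km

Leg A→B: central angle 1.5046 rad, distance 5099.7 km.
Leg B→C: central angle 1.0364 rad, distance 3512.8 km.
Total: 5099.7 + 3512.8 ≈ 8612 km.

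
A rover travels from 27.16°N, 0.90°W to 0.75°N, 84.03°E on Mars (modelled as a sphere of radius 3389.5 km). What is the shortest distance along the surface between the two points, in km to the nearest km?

5037 km

With latitudes φ₁ = 27.160°, φ₂ = 0.750° and longitude difference Δλ = 84.930°:
Haversine: a = sin²(Δφ/2) + cos φ₁ cos φ₂ sin²(Δλ/2) = 0.0522 + (0.8897)(0.9999)(0.4558) = 0.45770.
Central angle c = 2·arcsin(√a) = 1.48610 rad.
Distance = R·c = 3389.5 × 1.4861 ≈ 5037 km.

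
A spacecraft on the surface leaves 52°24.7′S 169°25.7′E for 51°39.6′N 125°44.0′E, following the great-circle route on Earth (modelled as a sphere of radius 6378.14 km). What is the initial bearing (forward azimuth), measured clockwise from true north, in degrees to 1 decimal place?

332.8°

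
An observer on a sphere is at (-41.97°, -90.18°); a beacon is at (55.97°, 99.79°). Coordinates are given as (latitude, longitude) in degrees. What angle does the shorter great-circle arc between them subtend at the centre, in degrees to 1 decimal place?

164.6°

With latitudes φ₁ = -41.970°, φ₂ = 55.970° and longitude difference Δλ = -170.030°:
Haversine: a = sin²(Δφ/2) + cos φ₁ cos φ₂ sin²(Δλ/2) = 0.5691 + (0.7435)(0.5596)(0.9924) = 0.98201.
Central angle c = 2·arcsin(√a) = 2.87250 rad.
So the angular separation is 164.6°.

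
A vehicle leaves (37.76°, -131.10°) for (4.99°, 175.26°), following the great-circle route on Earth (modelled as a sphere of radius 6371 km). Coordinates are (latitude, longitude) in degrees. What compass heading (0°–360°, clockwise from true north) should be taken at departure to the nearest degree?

Δλ = -53.640° = -0.9362 rad.
y = sin Δλ · cos φ₂ = (-0.8053)(0.9962) = -0.8023
x = cos φ₁ sin φ₂ − sin φ₁ cos φ₂ cos Δλ = (0.7906)(0.0870) − (0.6124)(0.9962)(0.5929) = -0.2929
θ = atan2(y, x) = -110.06°; adding 360° gives 250°.

250°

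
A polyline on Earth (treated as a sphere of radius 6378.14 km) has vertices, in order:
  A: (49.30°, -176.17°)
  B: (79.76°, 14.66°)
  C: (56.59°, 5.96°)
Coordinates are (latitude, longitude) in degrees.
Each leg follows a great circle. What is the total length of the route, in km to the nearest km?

Leg A→B: central angle 0.8864 rad, distance 5653.6 km.
Leg B→C: central angle 0.4072 rad, distance 2597.5 km.
Total: 5653.6 + 2597.5 ≈ 8251 km.

8251 km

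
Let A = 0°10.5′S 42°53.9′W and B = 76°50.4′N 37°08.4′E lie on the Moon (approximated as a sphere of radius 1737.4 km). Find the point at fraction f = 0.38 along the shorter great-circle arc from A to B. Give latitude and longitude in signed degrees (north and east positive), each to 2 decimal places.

32.28°, -34.50°

Central angle δ = 1.5344 rad. Interpolating on the sphere with fraction f = 0.38:
P = [sin((1−f)δ)·A + sin(fδ)·B] / sin δ = 0.8147·A + 0.5509·B in Cartesian coordinates,
giving P = (0.6968, -0.4788, 0.5340), i.e. latitude 32.28°, longitude -34.50°.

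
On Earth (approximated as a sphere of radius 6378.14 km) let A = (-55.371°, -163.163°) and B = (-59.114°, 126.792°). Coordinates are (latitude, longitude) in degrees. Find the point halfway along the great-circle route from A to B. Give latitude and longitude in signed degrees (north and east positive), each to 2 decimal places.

Central angle δ = 0.6339 rad. Interpolating on the sphere with fraction f = 0.5:
P = [sin((1−f)δ)·A + sin(fδ)·B] / sin δ = 0.5262·A + 0.5262·B in Cartesian coordinates,
giving P = (-0.4480, 0.1297, -0.8846), i.e. latitude -62.20°, longitude 163.85°.

-62.20°, 163.85°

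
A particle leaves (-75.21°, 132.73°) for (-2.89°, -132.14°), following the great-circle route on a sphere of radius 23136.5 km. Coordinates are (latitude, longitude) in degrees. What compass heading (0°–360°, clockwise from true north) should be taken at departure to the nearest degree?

96°

With φ₁ = -1.3127, φ₂ = -0.0504, Δλ = 1.6603 rad, the forward-azimuth formula gives
θ = atan2( sin Δλ cos φ₂ , cos φ₁ sin φ₂ − sin φ₁ cos φ₂ cos Δλ ) = atan2(0.9947, -0.0992) = 95.70°.
So the initial bearing is 96°.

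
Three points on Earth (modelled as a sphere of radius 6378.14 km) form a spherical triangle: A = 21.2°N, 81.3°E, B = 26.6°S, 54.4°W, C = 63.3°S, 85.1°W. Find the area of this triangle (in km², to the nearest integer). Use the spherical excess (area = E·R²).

81554635 km²

Side lengths (central angles): a = 0.7296, b = 2.3895, c = 2.4319 rad; semiperimeter s = 2.7754.
By l'Huilier's theorem, tan(E/4) = √[tan(s/2) tan((s−a)/2) tan((s−b)/2) tan((s−c)/2)], giving spherical excess E = 2.0048 rad.
Area = E·R² = 2.0048 × (6378.14)² ≈ 81554635 km².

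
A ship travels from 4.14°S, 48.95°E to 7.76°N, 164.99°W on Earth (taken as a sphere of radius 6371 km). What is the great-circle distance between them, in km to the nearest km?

16241 km

Let φ₁ = -0.0723 rad, φ₂ = 0.1354 rad, and Δλ = 2.5492 rad.
cos c = sin φ₁ sin φ₂ + cos φ₁ cos φ₂ cos Δλ = (-0.0722)(0.1350) + (0.9974)(0.9908)(-0.8296) = -0.82963,
so c = arccos(-0.82963) = 2.54924 rad.
Distance = R·c = 6371 × 2.5492 ≈ 16241 km.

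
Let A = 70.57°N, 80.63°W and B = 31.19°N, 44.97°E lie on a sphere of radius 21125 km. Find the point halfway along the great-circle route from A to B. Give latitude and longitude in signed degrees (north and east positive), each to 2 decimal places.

Central angle δ = 1.2422 rad. Interpolating on the sphere with fraction f = 0.5:
P = [sin((1−f)δ)·A + sin(fδ)·B] / sin δ = 0.6148·A + 0.6148·B in Cartesian coordinates,
giving P = (0.4054, 0.1699, 0.8982), i.e. latitude 63.92°, longitude 22.74°.

63.92°, 22.74°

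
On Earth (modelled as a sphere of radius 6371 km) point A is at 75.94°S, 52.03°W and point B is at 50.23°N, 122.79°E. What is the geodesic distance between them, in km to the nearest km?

17147 km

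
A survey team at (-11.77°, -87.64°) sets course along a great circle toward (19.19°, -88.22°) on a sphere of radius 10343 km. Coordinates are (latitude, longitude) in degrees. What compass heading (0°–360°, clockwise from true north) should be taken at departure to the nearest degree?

359°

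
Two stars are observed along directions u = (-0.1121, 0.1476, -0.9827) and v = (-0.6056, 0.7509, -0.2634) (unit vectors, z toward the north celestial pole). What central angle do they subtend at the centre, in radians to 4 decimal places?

u·v = 0.4376; |u| = 1.0000, |v| = 1.0000.
cos θ = (u·v)/(|u||v|) = 0.4376, so θ = 1.1179 rad.

1.1179 rad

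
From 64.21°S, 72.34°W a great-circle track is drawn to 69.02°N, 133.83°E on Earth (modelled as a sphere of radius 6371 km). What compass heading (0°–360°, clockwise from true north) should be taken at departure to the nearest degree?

With φ₁ = -1.1207, φ₂ = 1.2046, Δλ = -2.6848 rad, the forward-azimuth formula gives
θ = atan2( sin Δλ cos φ₂ , cos φ₁ sin φ₂ − sin φ₁ cos φ₂ cos Δλ ) = atan2(-0.1579, 0.1169) = -53.49°.
Adding 360° brings this into [0°, 360°): 307°.

307°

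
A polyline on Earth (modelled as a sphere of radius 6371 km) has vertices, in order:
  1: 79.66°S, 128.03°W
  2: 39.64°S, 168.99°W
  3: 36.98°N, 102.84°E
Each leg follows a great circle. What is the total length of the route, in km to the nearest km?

17157 km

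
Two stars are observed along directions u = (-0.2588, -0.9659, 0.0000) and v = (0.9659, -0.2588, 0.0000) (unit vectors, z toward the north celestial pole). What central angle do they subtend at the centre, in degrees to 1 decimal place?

90.0°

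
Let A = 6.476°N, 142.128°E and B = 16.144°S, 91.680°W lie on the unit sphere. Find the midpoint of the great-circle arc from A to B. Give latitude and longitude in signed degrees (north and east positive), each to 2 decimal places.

The central angle between A and B is δ = 2.2080 rad.
With f = 0.5, the slerp weights are sin((1−f)δ)/sin δ = 1.1110 and sin(fδ)/sin δ = 1.1110.
Weighted sum of the unit vectors: (1.1110)·(-0.7843,0.6100,0.1128) + (1.1110)·(-0.0282,-0.9602,-0.2781) = (-0.9027, -0.3891, -0.1836).
Converting back: φ = atan2(z, √(x²+y²)) = -10.58°, λ = atan2(y, x) = -156.69°.

-10.58°, -156.69°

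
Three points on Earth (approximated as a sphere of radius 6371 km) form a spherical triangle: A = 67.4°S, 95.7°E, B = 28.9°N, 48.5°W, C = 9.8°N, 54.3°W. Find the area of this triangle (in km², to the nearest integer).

15091165 km²

Side lengths (central angles): a = 0.3466, b = 2.0773, c = 2.3732 rad; semiperimeter s = 2.3985.
By l'Huilier's theorem, tan(E/4) = √[tan(s/2) tan((s−a)/2) tan((s−b)/2) tan((s−c)/2)], giving spherical excess E = 0.3718 rad.
Area = E·R² = 0.3718 × (6371)² ≈ 15091165 km².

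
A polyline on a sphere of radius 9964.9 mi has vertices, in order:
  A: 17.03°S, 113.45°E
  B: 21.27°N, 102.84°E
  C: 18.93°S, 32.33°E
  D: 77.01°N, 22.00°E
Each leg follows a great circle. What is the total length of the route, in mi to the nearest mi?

37508 mi

Leg A→B: central angle 0.6927 rad, distance 6902.4 mi.
Leg B→C: central angle 1.3935 rad, distance 13885.6 mi.
Leg C→D: central angle 1.6779 rad, distance 16720.4 mi.
Total: 6902.4 + 13885.6 + 16720.4 ≈ 37508 mi.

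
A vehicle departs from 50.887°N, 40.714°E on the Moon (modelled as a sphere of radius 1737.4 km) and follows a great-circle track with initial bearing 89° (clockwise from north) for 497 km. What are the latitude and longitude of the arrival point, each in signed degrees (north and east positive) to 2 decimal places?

48.37°, 65.85°

Angular distance δ = d/R = 497/1737.4 = 0.28606 rad; initial bearing θ = 1.5533 rad.
sin φ₂ = sin φ₁ cos δ + cos φ₁ sin δ cos θ = (0.7759)(0.9594) + (0.6309)(0.2822)(0.0175) = 0.7475, so φ₂ = 48.37°.
Δλ = atan2(sin θ sin δ cos φ₁, cos δ − sin φ₁ sin φ₂) = atan2(0.1780, 0.3794) = 25.133°.
λ₂ = 40.714° + 25.133° = 65.85°.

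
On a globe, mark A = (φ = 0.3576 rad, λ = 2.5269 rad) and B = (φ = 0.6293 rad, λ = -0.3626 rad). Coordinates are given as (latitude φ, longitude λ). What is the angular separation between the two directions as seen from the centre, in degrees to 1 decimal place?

121.8°

With latitudes φ₁ = 20.489°, φ₂ = 36.056° and longitude difference Δλ = -165.556°:
Haversine: a = sin²(Δφ/2) + cos φ₁ cos φ₂ sin²(Δλ/2) = 0.0183 + (0.9367)(0.8084)(0.9842) = 0.76367.
Central angle c = 2·arcsin(√a) = 2.12627 rad.
So the angular separation is 121.8°.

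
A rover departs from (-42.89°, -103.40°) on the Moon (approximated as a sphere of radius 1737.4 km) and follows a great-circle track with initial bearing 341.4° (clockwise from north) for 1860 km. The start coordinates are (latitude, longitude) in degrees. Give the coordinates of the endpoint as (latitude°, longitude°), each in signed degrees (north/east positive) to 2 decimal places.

16.43°, -120.37°

Angular distance δ = d/R = 1860/1737.4 = 1.07057 rad; initial bearing θ = 5.9586 rad.
sin φ₂ = sin φ₁ cos δ + cos φ₁ sin δ cos θ = (-0.6806)(0.4796) + (0.7327)(0.8775)(0.9478) = 0.2829, so φ₂ = 16.43°.
Δλ = atan2(sin θ sin δ cos φ₁, cos δ − sin φ₁ sin φ₂) = atan2(-0.2051, 0.6722) = -16.966°.
λ₂ = -103.400° − 16.966° = -120.37°.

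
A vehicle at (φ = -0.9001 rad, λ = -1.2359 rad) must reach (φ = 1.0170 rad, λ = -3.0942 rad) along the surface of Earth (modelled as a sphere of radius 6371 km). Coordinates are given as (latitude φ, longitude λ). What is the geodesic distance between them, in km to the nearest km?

Let φ₁ = -0.9001 rad, φ₂ = 1.0170 rad, and Δλ = -1.8583 rad.
cos c = sin φ₁ sin φ₂ + cos φ₁ cos φ₂ cos Δλ = (-0.7834)(0.8505) + (0.6215)(0.5259)(-0.2836) = -0.75899,
so c = arccos(-0.75899) = 2.43255 rad.
Distance = R·c = 6371 × 2.4326 ≈ 15498 km.

15498 km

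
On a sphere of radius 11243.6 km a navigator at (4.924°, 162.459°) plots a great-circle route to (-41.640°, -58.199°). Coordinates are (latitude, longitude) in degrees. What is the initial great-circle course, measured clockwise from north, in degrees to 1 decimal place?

With φ₁ = 0.0859, φ₂ = -0.7268, Δλ = 2.4320 rad, the forward-azimuth formula gives
θ = atan2( sin Δλ cos φ₂ , cos φ₁ sin φ₂ − sin φ₁ cos φ₂ cos Δλ ) = atan2(0.4869, -0.6133) = 141.55°.
So the initial bearing is 141.6°.

141.6°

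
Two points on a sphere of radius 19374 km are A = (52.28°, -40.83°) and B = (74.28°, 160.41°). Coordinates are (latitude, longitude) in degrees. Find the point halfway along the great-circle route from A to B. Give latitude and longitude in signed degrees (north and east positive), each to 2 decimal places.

78.01°, -56.11°

The central angle between A and B is δ = 0.9186 rad.
With f = 0.5, the slerp weights are sin((1−f)δ)/sin δ = 0.5578 and sin(fδ)/sin δ = 0.5578.
Weighted sum of the unit vectors: (0.5578)·(0.4629,-0.4000,0.7910) + (0.5578)·(-0.2553,0.0908,0.9626) = (0.1158, -0.1725, 0.9782).
Converting back: φ = atan2(z, √(x²+y²)) = 78.01°, λ = atan2(y, x) = -56.11°.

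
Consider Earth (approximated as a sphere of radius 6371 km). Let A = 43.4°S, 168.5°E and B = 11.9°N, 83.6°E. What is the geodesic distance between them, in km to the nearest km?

In radians: φ₁ = -0.7575, φ₂ = 0.2077, Δλ = -84.900° = -1.4818 rad.
Haversine: a = sin²(Δφ/2) + cos φ₁ cos φ₂ sin²(Δλ/2) = 0.2154 + (0.7266)(0.9785)(0.4556) = 0.53924.
Central angle c = 2·arcsin(√a) = 1.64936 rad.
Distance = R·c = 6371 × 1.6494 ≈ 10508 km.

10508 km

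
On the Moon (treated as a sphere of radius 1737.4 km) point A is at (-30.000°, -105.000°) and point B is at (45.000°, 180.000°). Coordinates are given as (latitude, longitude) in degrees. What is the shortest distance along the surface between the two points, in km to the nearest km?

3070 km

Let φ₁ = -0.5236 rad, φ₂ = 0.7854 rad, and Δλ = -1.3090 rad.
Haversine: a = sin²(Δφ/2) + cos φ₁ cos φ₂ sin²(Δλ/2) = 0.3706 + (0.8660)(0.7071)(0.3706) = 0.59753.
Central angle c = 2·arcsin(√a) = 1.76711 rad.
Distance = R·c = 1737.4 × 1.7671 ≈ 3070 km.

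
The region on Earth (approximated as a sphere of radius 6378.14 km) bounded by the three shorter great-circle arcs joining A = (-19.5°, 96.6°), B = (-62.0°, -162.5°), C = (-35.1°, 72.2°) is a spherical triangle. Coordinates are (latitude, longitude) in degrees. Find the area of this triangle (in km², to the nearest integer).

14362696 km²

Side lengths (central angles): a = 1.2810, b = 0.4640, c = 1.3581 rad; semiperimeter s = 1.5516.
By l'Huilier's theorem, tan(E/4) = √[tan(s/2) tan((s−a)/2) tan((s−b)/2) tan((s−c)/2)], giving spherical excess E = 0.3531 rad.
Area = E·R² = 0.3531 × (6378.14)² ≈ 14362696 km².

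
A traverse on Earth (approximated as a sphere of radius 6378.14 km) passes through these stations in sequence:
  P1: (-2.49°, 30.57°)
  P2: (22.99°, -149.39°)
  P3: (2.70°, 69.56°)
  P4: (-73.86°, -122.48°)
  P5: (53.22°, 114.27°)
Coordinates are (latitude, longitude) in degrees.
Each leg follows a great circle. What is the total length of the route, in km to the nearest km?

61395 km

Leg P1→P2: central angle 2.7838 rad, distance 17755.5 km.
Leg P2→P3: central angle 2.3416 rad, distance 14935.2 km.
Leg P3→P4: central angle 1.8932 rad, distance 12074.9 km.
Leg P4→P5: central angle 2.6073 rad, distance 16629.7 km.
Total: 17755.5 + 14935.2 + 12074.9 + 16629.7 ≈ 61395 km.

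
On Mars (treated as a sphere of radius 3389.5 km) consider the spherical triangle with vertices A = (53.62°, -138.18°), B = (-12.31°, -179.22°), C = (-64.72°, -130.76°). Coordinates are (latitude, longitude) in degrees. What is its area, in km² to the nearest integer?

Side lengths (central angles): a = 1.0821, b = 2.0678, c = 1.3021 rad; semiperimeter s = 2.2260.
By l'Huilier's theorem, tan(E/4) = √[tan(s/2) tan((s−a)/2) tan((s−b)/2) tan((s−c)/2)], giving spherical excess E = 0.8932 rad.
Area = E·R² = 0.8932 × (3389.5)² ≈ 10261665 km².

10261665 km²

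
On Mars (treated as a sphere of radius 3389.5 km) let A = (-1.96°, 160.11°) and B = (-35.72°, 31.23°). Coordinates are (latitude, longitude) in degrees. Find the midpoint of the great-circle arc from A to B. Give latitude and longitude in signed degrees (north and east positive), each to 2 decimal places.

Central angle δ = 2.0821 rad. Interpolating on the sphere with fraction f = 0.5:
P = [sin((1−f)δ)·A + sin(fδ)·B] / sin δ = 0.9895·A + 0.9895·B in Cartesian coordinates,
giving P = (-0.2430, 0.7530, -0.6115), i.e. latitude -37.70°, longitude 107.89°.

-37.70°, 107.89°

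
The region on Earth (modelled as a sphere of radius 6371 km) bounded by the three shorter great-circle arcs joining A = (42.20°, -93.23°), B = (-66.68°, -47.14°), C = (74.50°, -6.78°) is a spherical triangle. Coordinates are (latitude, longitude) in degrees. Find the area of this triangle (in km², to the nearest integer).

Side lengths (central angles): a = 2.5053, b = 0.8506, c = 1.9971 rad; semiperimeter s = 2.6765.
By l'Huilier's theorem, tan(E/4) = √[tan(s/2) tan((s−a)/2) tan((s−b)/2) tan((s−c)/2)], giving spherical excess E = 1.5462 rad.
Area = E·R² = 1.5462 × (6371)² ≈ 62760197 km².

62760197 km²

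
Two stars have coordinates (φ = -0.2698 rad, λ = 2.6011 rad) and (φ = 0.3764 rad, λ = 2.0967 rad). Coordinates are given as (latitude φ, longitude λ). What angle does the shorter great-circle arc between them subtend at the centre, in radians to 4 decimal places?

0.8138 rad

In radians: φ₁ = -0.2698, φ₂ = 0.3764, Δλ = -28.900° = -0.5044 rad.
cos c = sin φ₁ sin φ₂ + cos φ₁ cos φ₂ cos Δλ = (-0.2665)(0.3676) + (0.9638)(0.9300)(0.8755) = 0.68675,
so c = arccos(0.68675) = 0.81379 rad.
So the angular separation is 0.8138 rad.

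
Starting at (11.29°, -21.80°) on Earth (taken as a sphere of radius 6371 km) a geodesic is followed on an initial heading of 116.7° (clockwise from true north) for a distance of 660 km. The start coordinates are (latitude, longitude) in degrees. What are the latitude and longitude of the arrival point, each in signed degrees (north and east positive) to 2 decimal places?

Angular distance δ = d/R = 660/6371 = 0.10359 rad; initial bearing θ = 2.0368 rad.
sin φ₂ = sin φ₁ cos δ + cos φ₁ sin δ cos θ = (0.1958)(0.9946) + (0.9806)(0.1034)(-0.4493) = 0.1492, so φ₂ = 8.58°.
Δλ = atan2(sin θ sin δ cos φ₁, cos δ − sin φ₁ sin φ₂) = atan2(0.0906, 0.9654) = 5.361°.
λ₂ = -21.800° + 5.361° = -16.44°.

8.58°, -16.44°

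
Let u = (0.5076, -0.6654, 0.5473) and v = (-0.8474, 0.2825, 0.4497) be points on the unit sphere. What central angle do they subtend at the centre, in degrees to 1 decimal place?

111.8°

u·v = -0.3720; |u| = 1.0000, |v| = 1.0001.
cos θ = (u·v)/(|u||v|) = -0.3720, so θ = 111.8°.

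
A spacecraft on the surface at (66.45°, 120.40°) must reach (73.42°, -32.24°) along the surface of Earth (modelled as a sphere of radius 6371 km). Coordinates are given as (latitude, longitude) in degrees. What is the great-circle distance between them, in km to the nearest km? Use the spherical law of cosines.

With latitudes φ₁ = 66.450°, φ₂ = 73.420° and longitude difference Δλ = -152.640°:
cos c = sin φ₁ sin φ₂ + cos φ₁ cos φ₂ cos Δλ = (0.9167)(0.9584) + (0.3995)(0.2854)(-0.8881) = 0.77734,
so c = arccos(0.77734) = 0.68037 rad.
Distance = R·c = 6371 × 0.6804 ≈ 4335 km.

4335 km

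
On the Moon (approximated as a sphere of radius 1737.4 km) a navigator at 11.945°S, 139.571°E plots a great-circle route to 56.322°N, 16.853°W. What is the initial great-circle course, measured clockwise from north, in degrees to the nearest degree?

343°

With φ₁ = -0.2085, φ₂ = 0.9830, Δλ = -2.7301 rad, the forward-azimuth formula gives
θ = atan2( sin Δλ cos φ₂ , cos φ₁ sin φ₂ − sin φ₁ cos φ₂ cos Δλ ) = atan2(-0.2218, 0.7090) = -17.37°.
Adding 360° brings this into [0°, 360°): 343°.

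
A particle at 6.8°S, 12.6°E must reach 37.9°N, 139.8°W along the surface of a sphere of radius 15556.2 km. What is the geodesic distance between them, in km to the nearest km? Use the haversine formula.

38037 km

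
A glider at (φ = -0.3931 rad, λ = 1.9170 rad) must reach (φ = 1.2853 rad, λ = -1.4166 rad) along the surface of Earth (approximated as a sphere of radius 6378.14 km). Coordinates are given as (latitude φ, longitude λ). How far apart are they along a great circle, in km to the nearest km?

14308 km

With latitudes φ₁ = -22.523°, φ₂ = 73.642° and longitude difference Δλ = 168.999°:
Haversine: a = sin²(Δφ/2) + cos φ₁ cos φ₂ sin²(Δλ/2) = 0.5537 + (0.9237)(0.2816)(0.9908) = 0.81146.
Central angle c = 2·arcsin(√a) = 2.24327 rad.
Distance = R·c = 6378.14 × 2.2433 ≈ 14308 km.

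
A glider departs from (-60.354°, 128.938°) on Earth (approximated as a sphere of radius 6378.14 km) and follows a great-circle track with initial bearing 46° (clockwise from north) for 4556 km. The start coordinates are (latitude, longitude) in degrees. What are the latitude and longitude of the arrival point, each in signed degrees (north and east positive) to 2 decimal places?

-25.57°, 160.43°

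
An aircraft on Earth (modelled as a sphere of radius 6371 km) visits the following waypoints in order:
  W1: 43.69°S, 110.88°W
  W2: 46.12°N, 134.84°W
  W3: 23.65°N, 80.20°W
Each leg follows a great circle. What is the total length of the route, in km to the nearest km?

15706 km

Leg W1→W2: central angle 1.6107 rad, distance 10261.6 km.
Leg W2→W3: central angle 0.8545 rad, distance 5444.1 km.
Total: 10261.6 + 5444.1 ≈ 15706 km.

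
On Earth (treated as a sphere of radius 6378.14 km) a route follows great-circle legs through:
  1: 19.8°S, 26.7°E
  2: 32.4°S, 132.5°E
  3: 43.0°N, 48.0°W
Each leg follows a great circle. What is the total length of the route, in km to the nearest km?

Leg 1→2: central angle 1.6056 rad, distance 10240.7 km.
Leg 2→3: central angle 2.9565 rad, distance 18856.7 km.
Total: 10240.7 + 18856.7 ≈ 29097 km.

29097 km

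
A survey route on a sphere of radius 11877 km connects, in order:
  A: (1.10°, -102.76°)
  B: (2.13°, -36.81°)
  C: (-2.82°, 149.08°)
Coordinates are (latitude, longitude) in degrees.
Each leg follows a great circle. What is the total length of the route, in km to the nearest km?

49751 km

Leg A→B: central angle 1.1507 rad, distance 13666.3 km.
Leg B→C: central angle 3.0382 rad, distance 36084.5 km.
Total: 13666.3 + 36084.5 ≈ 49751 km.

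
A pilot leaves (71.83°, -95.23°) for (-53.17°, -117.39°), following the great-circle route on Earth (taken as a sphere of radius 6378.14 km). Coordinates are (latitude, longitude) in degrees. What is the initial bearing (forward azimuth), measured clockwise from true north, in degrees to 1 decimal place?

196.2°

With φ₁ = 1.2537, φ₂ = -0.9280, Δλ = -0.3868 rad, the forward-azimuth formula gives
θ = atan2( sin Δλ cos φ₂ , cos φ₁ sin φ₂ − sin φ₁ cos φ₂ cos Δλ ) = atan2(-0.2261, -0.7771) = -163.78°.
Adding 360° brings this into [0°, 360°): 196.2°.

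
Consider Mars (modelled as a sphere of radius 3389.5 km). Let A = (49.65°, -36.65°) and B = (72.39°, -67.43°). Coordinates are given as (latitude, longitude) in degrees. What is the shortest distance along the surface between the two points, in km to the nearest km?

In radians: φ₁ = 0.8666, φ₂ = 1.2634, Δλ = -30.780° = -0.5372 rad.
Haversine: a = sin²(Δφ/2) + cos φ₁ cos φ₂ sin²(Δλ/2) = 0.0389 + (0.6475)(0.3025)(0.0704) = 0.05266.
Central angle c = 2·arcsin(√a) = 0.46309 rad.
Distance = R·c = 3389.5 × 0.4631 ≈ 1570 km.

1570 km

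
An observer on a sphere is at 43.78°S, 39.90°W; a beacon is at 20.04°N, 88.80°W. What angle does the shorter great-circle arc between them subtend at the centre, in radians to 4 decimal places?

Let φ₁ = -0.7641 rad, φ₂ = 0.3498 rad, and Δλ = -0.8535 rad.
cos c = sin φ₁ sin φ₂ + cos φ₁ cos φ₂ cos Δλ = (-0.6919)(0.3427) + (0.7220)(0.9395)(0.6574) = 0.20879,
so c = arccos(0.20879) = 1.36045 rad.
So the angular separation is 1.3605 rad.

1.3605 rad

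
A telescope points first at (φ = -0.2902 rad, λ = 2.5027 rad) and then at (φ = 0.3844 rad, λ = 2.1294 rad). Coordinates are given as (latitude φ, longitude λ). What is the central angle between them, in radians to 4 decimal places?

0.7673 rad

With latitudes φ₁ = -16.627°, φ₂ = 22.024° and longitude difference Δλ = -21.389°:
Haversine: a = sin²(Δφ/2) + cos φ₁ cos φ₂ sin²(Δλ/2) = 0.1095 + (0.9582)(0.9270)(0.0344) = 0.14011.
Central angle c = 2·arcsin(√a) = 0.76731 rad.
So the angular separation is 0.7673 rad.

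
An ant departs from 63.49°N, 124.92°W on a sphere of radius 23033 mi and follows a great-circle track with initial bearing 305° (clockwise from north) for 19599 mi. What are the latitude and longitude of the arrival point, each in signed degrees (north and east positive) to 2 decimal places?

51.49°, 136.62°

Angular distance δ = d/R = 19599/23033 = 0.85091 rad; initial bearing θ = 5.3233 rad.
sin φ₂ = sin φ₁ cos δ + cos φ₁ sin δ cos θ = (0.8949)(0.6593) + (0.4464)(0.7519)(0.5736) = 0.7825, so φ₂ = 51.49°.
Δλ = atan2(sin θ sin δ cos φ₁, cos δ − sin φ₁ sin φ₂) = atan2(-0.2749, -0.0409) = -98.463°.
λ₂ = -124.920° − 98.463° = -223.38° → 136.62° after wrapping to (−180°, 180°].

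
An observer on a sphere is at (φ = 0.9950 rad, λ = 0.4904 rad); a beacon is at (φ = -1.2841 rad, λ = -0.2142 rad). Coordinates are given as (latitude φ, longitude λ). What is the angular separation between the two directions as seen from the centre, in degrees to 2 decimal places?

With latitudes φ₁ = 57.009°, φ₂ = -73.574° and longitude difference Δλ = -40.371°:
cos c = sin φ₁ sin φ₂ + cos φ₁ cos φ₂ cos Δλ = (0.8388)(-0.9592) + (0.5445)(0.2828)(0.7619) = -0.68721,
so c = arccos(-0.68721) = 2.32844 rad.
So the angular separation is 133.41°.

133.41°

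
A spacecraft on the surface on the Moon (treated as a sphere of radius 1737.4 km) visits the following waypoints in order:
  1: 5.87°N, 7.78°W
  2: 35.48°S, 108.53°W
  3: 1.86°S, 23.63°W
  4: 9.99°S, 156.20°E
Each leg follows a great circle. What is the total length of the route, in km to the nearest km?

10767 km

Leg 1→2: central angle 1.7828 rad, distance 3097.5 km.
Leg 2→3: central angle 1.4795 rad, distance 2570.4 km.
Leg 3→4: central angle 2.9348 rad, distance 5098.8 km.
Total: 3097.5 + 2570.4 + 5098.8 ≈ 10767 km.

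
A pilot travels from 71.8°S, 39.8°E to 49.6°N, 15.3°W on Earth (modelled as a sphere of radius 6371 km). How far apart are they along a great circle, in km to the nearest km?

14168 km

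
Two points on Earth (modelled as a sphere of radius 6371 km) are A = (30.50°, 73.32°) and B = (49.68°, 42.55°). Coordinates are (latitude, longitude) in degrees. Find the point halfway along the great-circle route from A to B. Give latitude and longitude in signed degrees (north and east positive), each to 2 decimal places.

41.10°, 60.18°

The central angle between A and B is δ = 0.5236 rad.
With f = 0.5, the slerp weights are sin((1−f)δ)/sin δ = 0.5176 and sin(fδ)/sin δ = 0.5176.
Weighted sum of the unit vectors: (0.5176)·(0.2473,0.8254,0.5075) + (0.5176)·(0.4767,0.4376,0.7624) = (0.3748, 0.6537, 0.6574).
Converting back: φ = atan2(z, √(x²+y²)) = 41.10°, λ = atan2(y, x) = 60.18°.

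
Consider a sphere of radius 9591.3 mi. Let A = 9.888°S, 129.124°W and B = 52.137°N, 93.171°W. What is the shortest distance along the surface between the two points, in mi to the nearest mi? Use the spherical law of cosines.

With latitudes φ₁ = -9.888°, φ₂ = 52.137° and longitude difference Δλ = 35.953°:
cos c = sin φ₁ sin φ₂ + cos φ₁ cos φ₂ cos Δλ = (-0.1717)(0.7895) + (0.9851)(0.6138)(0.8095) = 0.35390,
so c = arccos(0.35390) = 1.20906 rad.
Distance = R·c = 9591.3 × 1.2091 ≈ 11596 mi.

11596 mi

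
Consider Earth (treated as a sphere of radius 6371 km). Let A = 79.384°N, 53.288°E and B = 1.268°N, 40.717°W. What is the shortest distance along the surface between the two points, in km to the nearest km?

9951 km

With latitudes φ₁ = 79.384°, φ₂ = 1.268° and longitude difference Δλ = -94.005°:
cos c = sin φ₁ sin φ₂ + cos φ₁ cos φ₂ cos Δλ = (0.9829)(0.0221) + (0.1842)(0.9998)(-0.0698) = 0.00889,
so c = arccos(0.00889) = 1.56191 rad.
Distance = R·c = 6371 × 1.5619 ≈ 9951 km.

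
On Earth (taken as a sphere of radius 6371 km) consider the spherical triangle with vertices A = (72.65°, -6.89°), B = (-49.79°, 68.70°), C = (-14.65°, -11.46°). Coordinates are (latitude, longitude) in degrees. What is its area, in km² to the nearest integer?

Side lengths (central angles): a = 1.2662, b = 1.5246, c = 2.3200 rad; semiperimeter s = 2.5554.
By l'Huilier's theorem, tan(E/4) = √[tan(s/2) tan((s−a)/2) tan((s−b)/2) tan((s−c)/2)], giving spherical excess E = 1.5512 rad.
Area = E·R² = 1.5512 × (6371)² ≈ 62961522 km².

62961522 km²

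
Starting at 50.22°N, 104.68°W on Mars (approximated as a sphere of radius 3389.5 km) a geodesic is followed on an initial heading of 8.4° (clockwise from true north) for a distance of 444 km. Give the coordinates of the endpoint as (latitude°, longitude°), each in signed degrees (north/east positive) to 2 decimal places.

57.63°, -102.64°

Angular distance δ = d/R = 444/3389.5 = 0.13099 rad; initial bearing θ = 0.1466 rad.
sin φ₂ = sin φ₁ cos δ + cos φ₁ sin δ cos θ = (0.7685)(0.9914) + (0.6398)(0.1306)(0.9893) = 0.8446, so φ₂ = 57.63°.
Δλ = atan2(sin θ sin δ cos φ₁, cos δ − sin φ₁ sin φ₂) = atan2(0.0122, 0.3424) = 2.042°.
λ₂ = -104.680° + 2.042° = -102.64°.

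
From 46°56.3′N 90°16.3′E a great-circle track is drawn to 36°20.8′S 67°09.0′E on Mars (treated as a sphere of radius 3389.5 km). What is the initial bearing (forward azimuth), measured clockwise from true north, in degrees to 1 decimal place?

198.5°

With φ₁ = 0.8192, φ₂ = -0.6344, Δλ = -0.4035 rad, the forward-azimuth formula gives
θ = atan2( sin Δλ cos φ₂ , cos φ₁ sin φ₂ − sin φ₁ cos φ₂ cos Δλ ) = atan2(-0.3163, -0.9459) = -161.51°.
Adding 360° brings this into [0°, 360°): 198.5°.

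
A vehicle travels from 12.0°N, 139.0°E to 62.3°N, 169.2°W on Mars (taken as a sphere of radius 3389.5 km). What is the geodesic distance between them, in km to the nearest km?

With latitudes φ₁ = 12.000°, φ₂ = 62.300° and longitude difference Δλ = 51.800°:
cos c = sin φ₁ sin φ₂ + cos φ₁ cos φ₂ cos Δλ = (0.2079)(0.8854) + (0.9781)(0.4648)(0.6184) = 0.46526,
so c = arccos(0.46526) = 1.08686 rad.
Distance = R·c = 3389.5 × 1.0869 ≈ 3684 km.

3684 km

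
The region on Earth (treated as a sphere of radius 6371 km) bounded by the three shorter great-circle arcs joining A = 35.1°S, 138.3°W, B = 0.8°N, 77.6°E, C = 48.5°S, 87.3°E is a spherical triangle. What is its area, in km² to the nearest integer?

Side lengths (central angles): a = 0.8729, b = 1.5194, c = 2.3059 rad; semiperimeter s = 2.3491.
By l'Huilier's theorem, tan(E/4) = √[tan(s/2) tan((s−a)/2) tan((s−b)/2) tan((s−c)/2)], giving spherical excess E = 0.5712 rad.
Area = E·R² = 0.5712 × (6371)² ≈ 23186650 km².

23186650 km²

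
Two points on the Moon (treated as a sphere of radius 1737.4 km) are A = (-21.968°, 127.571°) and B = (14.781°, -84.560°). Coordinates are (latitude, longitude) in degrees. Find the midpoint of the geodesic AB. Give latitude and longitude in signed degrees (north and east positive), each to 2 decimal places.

Central angle δ = 2.5960 rad. Interpolating on the sphere with fraction f = 0.5:
P = [sin((1−f)δ)·A + sin(fδ)·B] / sin δ = 1.8557·A + 1.8557·B in Cartesian coordinates,
giving P = (-0.8792, -0.4222, -0.2208), i.e. latitude -12.75°, longitude -154.35°.

-12.75°, -154.35°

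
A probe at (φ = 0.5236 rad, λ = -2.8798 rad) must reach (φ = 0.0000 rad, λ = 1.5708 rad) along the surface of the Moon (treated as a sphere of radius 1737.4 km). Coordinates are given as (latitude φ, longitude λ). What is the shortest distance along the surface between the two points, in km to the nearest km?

Let φ₁ = 0.5236 rad, φ₂ = 0.0000 rad, and Δλ = -1.8326 rad.
Haversine: a = sin²(Δφ/2) + cos φ₁ cos φ₂ sin²(Δλ/2) = 0.0670 + (0.8660)(1.0000)(0.6294) = 0.61207.
Central angle c = 2·arcsin(√a) = 1.79685 rad.
Distance = R·c = 1737.4 × 1.7969 ≈ 3122 km.

3122 km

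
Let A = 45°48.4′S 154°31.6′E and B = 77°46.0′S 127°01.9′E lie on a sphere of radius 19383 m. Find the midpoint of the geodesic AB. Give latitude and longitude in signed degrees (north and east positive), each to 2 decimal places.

-62.28°, 148.22°

Central angle δ = 0.5886 rad. Interpolating on the sphere with fraction f = 0.5:
P = [sin((1−f)δ)·A + sin(fδ)·B] / sin δ = 0.5225·A + 0.5225·B in Cartesian coordinates,
giving P = (-0.3955, 0.2450, -0.8852), i.e. latitude -62.28°, longitude 148.22°.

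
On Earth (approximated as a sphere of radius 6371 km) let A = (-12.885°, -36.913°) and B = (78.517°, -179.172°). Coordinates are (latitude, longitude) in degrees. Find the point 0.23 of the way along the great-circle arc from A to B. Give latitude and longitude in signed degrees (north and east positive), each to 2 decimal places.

12.62°, -40.26°

Central angle δ = 1.9520 rad. Interpolating on the sphere with fraction f = 0.23:
P = [sin((1−f)δ)·A + sin(fδ)·B] / sin δ = 1.0748·A + 0.4676·B in Cartesian coordinates,
giving P = (0.7447, -0.6306, 0.2185), i.e. latitude 12.62°, longitude -40.26°.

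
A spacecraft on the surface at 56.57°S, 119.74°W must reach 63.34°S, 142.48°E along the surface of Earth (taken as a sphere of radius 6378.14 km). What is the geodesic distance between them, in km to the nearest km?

Let φ₁ = -0.9873 rad, φ₂ = -1.1055 rad, and Δλ = -1.7066 rad.
cos c = sin φ₁ sin φ₂ + cos φ₁ cos φ₂ cos Δλ = (-0.8346)(-0.8937) + (0.5509)(0.4487)(-0.1354) = 0.71237,
so c = arccos(0.71237) = 0.77793 rad.
Distance = R·c = 6378.14 × 0.7779 ≈ 4962 km.

4962 km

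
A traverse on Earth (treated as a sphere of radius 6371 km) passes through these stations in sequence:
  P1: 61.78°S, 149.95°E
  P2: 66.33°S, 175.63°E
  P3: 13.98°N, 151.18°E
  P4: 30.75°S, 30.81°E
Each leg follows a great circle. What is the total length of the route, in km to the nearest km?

24172 km

Leg P1→P2: central angle 0.2097 rad, distance 1335.9 km.
Leg P2→P3: central angle 1.4370 rad, distance 9155.2 km.
Leg P3→P4: central angle 2.1474 rad, distance 13680.9 km.
Total: 1335.9 + 9155.2 + 13680.9 ≈ 24172 km.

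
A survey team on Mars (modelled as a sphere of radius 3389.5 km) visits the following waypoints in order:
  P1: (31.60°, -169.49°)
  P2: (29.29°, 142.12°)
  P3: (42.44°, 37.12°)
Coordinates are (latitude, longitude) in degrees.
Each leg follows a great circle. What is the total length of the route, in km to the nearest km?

7219 km

Leg P1→P2: central angle 0.7233 rad, distance 2451.6 km.
Leg P2→P3: central angle 1.4065 rad, distance 4767.3 km.
Total: 2451.6 + 4767.3 ≈ 7219 km.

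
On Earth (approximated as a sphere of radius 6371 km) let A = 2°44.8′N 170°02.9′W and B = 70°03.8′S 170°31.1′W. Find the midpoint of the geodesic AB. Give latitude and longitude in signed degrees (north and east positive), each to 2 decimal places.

The central angle between A and B is δ = 1.2708 rad.
With f = 0.5, the slerp weights are sin((1−f)δ)/sin δ = 0.6212 and sin(fδ)/sin δ = 0.6212.
Weighted sum of the unit vectors: (0.6212)·(-0.9838,-0.1726,0.0479) + (0.6212)·(-0.3363,-0.0562,-0.9401) = (-0.8201, -0.1421, -0.5542).
Converting back: φ = atan2(z, √(x²+y²)) = -33.66°, λ = atan2(y, x) = -170.17°.

-33.66°, -170.17°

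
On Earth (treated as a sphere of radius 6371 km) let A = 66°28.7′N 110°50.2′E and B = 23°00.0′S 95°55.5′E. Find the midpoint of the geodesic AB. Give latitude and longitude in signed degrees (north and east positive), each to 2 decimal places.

21.88°, 100.42°

Central angle δ = 1.5741 rad. Interpolating on the sphere with fraction f = 0.5:
P = [sin((1−f)δ)·A + sin(fδ)·B] / sin δ = 0.7083·A + 0.7083·B in Cartesian coordinates,
giving P = (-0.1678, 0.9127, 0.3727), i.e. latitude 21.88°, longitude 100.42°.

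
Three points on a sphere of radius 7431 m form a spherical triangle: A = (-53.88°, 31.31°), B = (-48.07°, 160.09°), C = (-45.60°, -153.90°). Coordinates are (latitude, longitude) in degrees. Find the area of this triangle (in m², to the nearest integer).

Side lengths (central angles): a = 0.5428, b = 1.4036, c = 1.2087 rad; semiperimeter s = 1.5776.
By l'Huilier's theorem, tan(E/4) = √[tan(s/2) tan((s−a)/2) tan((s−b)/2) tan((s−c)/2)], giving spherical excess E = 0.3850 rad.
Area = E·R² = 0.3850 × (7431)² ≈ 21257474 m².

21257474 m²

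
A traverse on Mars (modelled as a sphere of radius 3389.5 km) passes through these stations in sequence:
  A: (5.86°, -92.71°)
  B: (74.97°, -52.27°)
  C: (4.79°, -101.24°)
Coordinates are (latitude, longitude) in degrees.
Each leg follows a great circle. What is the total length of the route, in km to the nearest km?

8776 km

Leg A→B: central angle 1.2714 rad, distance 4309.4 km.
Leg B→C: central angle 1.3178 rad, distance 4466.7 km.
Total: 4309.4 + 4466.7 ≈ 8776 km.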